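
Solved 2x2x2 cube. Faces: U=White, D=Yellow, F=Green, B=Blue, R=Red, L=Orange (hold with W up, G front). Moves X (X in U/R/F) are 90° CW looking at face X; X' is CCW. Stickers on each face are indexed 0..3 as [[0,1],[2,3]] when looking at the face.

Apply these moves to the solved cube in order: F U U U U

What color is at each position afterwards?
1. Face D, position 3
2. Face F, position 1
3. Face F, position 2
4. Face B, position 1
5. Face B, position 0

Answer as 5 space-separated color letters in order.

After move 1 (F): F=GGGG U=WWOO R=WRWR D=RRYY L=OYOY
After move 2 (U): U=OWOW F=WRGG R=BBWR B=OYBB L=GGOY
After move 3 (U): U=OOWW F=BBGG R=OYWR B=GGBB L=WROY
After move 4 (U): U=WOWO F=OYGG R=GGWR B=WRBB L=BBOY
After move 5 (U): U=WWOO F=GGGG R=WRWR B=BBBB L=OYOY
Query 1: D[3] = Y
Query 2: F[1] = G
Query 3: F[2] = G
Query 4: B[1] = B
Query 5: B[0] = B

Answer: Y G G B B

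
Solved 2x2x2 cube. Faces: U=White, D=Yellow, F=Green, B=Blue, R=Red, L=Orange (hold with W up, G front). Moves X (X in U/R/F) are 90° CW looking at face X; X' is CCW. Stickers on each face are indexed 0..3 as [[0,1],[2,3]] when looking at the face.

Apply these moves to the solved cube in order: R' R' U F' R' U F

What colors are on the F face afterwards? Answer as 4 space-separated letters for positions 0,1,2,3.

After move 1 (R'): R=RRRR U=WBWB F=GWGW D=YGYG B=YBYB
After move 2 (R'): R=RRRR U=WYWY F=GBGB D=YWYW B=GBGB
After move 3 (U): U=WWYY F=RRGB R=GBRR B=OOGB L=GBOO
After move 4 (F'): F=RBRG U=WWGR R=WBYR D=BOYW L=GYOY
After move 5 (R'): R=BRWY U=WGGO F=RWRR D=BBYG B=WOOB
After move 6 (U): U=GWOG F=BRRR R=WOWY B=GYOB L=RWOY
After move 7 (F): F=RBRR U=GWYW R=OOGY D=WWYG L=RBOB
Query: F face = RBRR

Answer: R B R R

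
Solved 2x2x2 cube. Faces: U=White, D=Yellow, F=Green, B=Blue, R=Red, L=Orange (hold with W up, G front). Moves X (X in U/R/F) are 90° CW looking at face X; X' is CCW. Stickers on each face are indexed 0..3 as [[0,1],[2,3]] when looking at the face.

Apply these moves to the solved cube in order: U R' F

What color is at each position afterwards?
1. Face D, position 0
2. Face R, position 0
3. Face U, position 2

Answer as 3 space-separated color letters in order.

After move 1 (U): U=WWWW F=RRGG R=BBRR B=OOBB L=GGOO
After move 2 (R'): R=BRBR U=WBWO F=RWGW D=YRYG B=YOYB
After move 3 (F): F=GRWW U=WBOG R=WROR D=BBYG L=GYOR
Query 1: D[0] = B
Query 2: R[0] = W
Query 3: U[2] = O

Answer: B W O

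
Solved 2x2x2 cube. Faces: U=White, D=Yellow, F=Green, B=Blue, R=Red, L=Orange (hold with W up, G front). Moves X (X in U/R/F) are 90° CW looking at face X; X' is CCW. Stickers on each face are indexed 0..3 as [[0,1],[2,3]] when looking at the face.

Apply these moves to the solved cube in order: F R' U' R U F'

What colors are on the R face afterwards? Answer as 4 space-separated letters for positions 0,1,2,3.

Answer: R R R W

Derivation:
After move 1 (F): F=GGGG U=WWOO R=WRWR D=RRYY L=OYOY
After move 2 (R'): R=RRWW U=WBOB F=GWGO D=RGYG B=YBRB
After move 3 (U'): U=BBWO F=OYGO R=GWWW B=RRRB L=YBOY
After move 4 (R): R=WGWW U=BYWO F=OGGG D=RRYR B=ORBB
After move 5 (U): U=WBOY F=WGGG R=ORWW B=YBBB L=OGOY
After move 6 (F'): F=GGWG U=WBOW R=RRRW D=GYYR L=OYOO
Query: R face = RRRW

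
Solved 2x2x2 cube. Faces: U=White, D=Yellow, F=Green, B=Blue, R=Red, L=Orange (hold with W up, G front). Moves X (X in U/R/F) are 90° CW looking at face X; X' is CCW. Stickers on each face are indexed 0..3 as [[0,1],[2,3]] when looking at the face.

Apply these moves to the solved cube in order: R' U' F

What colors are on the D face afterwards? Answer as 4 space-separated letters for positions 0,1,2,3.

Answer: R G Y G

Derivation:
After move 1 (R'): R=RRRR U=WBWB F=GWGW D=YGYG B=YBYB
After move 2 (U'): U=BBWW F=OOGW R=GWRR B=RRYB L=YBOO
After move 3 (F): F=GOWO U=BBOB R=WWWR D=RGYG L=YYOG
Query: D face = RGYG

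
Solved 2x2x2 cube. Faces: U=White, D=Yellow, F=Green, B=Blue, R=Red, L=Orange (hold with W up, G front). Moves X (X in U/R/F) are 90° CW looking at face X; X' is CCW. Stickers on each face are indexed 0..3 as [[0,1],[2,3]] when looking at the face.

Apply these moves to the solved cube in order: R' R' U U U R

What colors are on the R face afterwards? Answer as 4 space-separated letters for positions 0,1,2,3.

Answer: R G R B

Derivation:
After move 1 (R'): R=RRRR U=WBWB F=GWGW D=YGYG B=YBYB
After move 2 (R'): R=RRRR U=WYWY F=GBGB D=YWYW B=GBGB
After move 3 (U): U=WWYY F=RRGB R=GBRR B=OOGB L=GBOO
After move 4 (U): U=YWYW F=GBGB R=OORR B=GBGB L=RROO
After move 5 (U): U=YYWW F=OOGB R=GBRR B=RRGB L=GBOO
After move 6 (R): R=RGRB U=YOWB F=OWGW D=YGYR B=WRYB
Query: R face = RGRB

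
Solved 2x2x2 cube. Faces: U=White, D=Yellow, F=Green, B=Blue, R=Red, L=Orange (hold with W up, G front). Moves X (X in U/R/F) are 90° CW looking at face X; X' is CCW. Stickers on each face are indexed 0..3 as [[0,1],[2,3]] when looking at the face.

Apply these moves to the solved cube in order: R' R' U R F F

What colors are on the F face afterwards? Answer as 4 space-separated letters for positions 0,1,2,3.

After move 1 (R'): R=RRRR U=WBWB F=GWGW D=YGYG B=YBYB
After move 2 (R'): R=RRRR U=WYWY F=GBGB D=YWYW B=GBGB
After move 3 (U): U=WWYY F=RRGB R=GBRR B=OOGB L=GBOO
After move 4 (R): R=RGRB U=WRYB F=RWGW D=YGYO B=YOWB
After move 5 (F): F=GRWW U=WROB R=YGBB D=RRYO L=GYOG
After move 6 (F): F=WGWR U=WRGY R=OGBB D=BYYO L=GROR
Query: F face = WGWR

Answer: W G W R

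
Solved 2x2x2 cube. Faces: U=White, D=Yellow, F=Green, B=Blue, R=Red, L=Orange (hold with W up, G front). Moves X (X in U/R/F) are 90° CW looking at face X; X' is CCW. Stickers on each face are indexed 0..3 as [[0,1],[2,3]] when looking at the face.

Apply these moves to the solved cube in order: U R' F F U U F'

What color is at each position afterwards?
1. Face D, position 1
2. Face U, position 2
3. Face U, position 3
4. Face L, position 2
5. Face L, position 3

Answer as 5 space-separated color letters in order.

Answer: B G G O B

Derivation:
After move 1 (U): U=WWWW F=RRGG R=BBRR B=OOBB L=GGOO
After move 2 (R'): R=BRBR U=WBWO F=RWGW D=YRYG B=YOYB
After move 3 (F): F=GRWW U=WBOG R=WROR D=BBYG L=GYOR
After move 4 (F): F=WGWR U=WBRY R=ORGR D=OWYG L=GBOB
After move 5 (U): U=RWYB F=ORWR R=YOGR B=GBYB L=WGOB
After move 6 (U): U=YRBW F=YOWR R=GBGR B=WGYB L=OROB
After move 7 (F'): F=ORYW U=YRGG R=WBOR D=RBYG L=OWOB
Query 1: D[1] = B
Query 2: U[2] = G
Query 3: U[3] = G
Query 4: L[2] = O
Query 5: L[3] = B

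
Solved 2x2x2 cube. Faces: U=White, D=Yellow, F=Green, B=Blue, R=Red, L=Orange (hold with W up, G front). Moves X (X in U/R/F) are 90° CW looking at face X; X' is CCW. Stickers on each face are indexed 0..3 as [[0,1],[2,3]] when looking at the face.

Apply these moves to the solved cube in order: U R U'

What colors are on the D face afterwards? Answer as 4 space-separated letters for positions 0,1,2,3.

Answer: Y B Y O

Derivation:
After move 1 (U): U=WWWW F=RRGG R=BBRR B=OOBB L=GGOO
After move 2 (R): R=RBRB U=WRWG F=RYGY D=YBYO B=WOWB
After move 3 (U'): U=RGWW F=GGGY R=RYRB B=RBWB L=WOOO
Query: D face = YBYO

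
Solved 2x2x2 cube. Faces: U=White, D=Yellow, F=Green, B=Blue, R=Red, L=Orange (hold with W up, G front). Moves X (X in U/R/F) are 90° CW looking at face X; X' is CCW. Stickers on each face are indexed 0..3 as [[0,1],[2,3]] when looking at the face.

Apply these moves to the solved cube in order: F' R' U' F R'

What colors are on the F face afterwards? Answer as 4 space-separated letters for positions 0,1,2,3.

Answer: G B R B

Derivation:
After move 1 (F'): F=GGGG U=WWRR R=YRYR D=OOYY L=OWOW
After move 2 (R'): R=RRYY U=WBRB F=GWGR D=OGYG B=YBOB
After move 3 (U'): U=BBWR F=OWGR R=GWYY B=RROB L=YBOW
After move 4 (F): F=GORW U=BBWB R=WWRY D=YGYG L=YOOG
After move 5 (R'): R=WYWR U=BOWR F=GBRB D=YOYW B=GRGB
Query: F face = GBRB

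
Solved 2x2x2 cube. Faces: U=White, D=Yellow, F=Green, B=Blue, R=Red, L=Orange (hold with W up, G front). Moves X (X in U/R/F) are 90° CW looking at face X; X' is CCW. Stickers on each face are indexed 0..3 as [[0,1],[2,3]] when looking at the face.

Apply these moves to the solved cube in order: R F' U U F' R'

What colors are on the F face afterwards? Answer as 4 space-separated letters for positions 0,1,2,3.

Answer: B R W Y

Derivation:
After move 1 (R): R=RRRR U=WGWG F=GYGY D=YBYB B=WBWB
After move 2 (F'): F=YYGG U=WGRR R=BRYR D=OOYB L=OGOW
After move 3 (U): U=RWRG F=BRGG R=WBYR B=OGWB L=YYOW
After move 4 (U): U=RRGW F=WBGG R=OGYR B=YYWB L=BROW
After move 5 (F'): F=BGWG U=RROY R=OGOR D=RWYB L=BWOG
After move 6 (R'): R=GROO U=RWOY F=BRWY D=RGYG B=BYWB
Query: F face = BRWY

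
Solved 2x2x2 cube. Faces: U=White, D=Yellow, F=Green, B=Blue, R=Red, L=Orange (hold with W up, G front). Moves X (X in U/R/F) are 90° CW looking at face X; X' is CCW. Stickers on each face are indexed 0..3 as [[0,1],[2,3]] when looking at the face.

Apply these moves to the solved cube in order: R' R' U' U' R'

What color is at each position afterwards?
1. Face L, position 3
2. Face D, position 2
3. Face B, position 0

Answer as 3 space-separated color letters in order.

Answer: O Y W

Derivation:
After move 1 (R'): R=RRRR U=WBWB F=GWGW D=YGYG B=YBYB
After move 2 (R'): R=RRRR U=WYWY F=GBGB D=YWYW B=GBGB
After move 3 (U'): U=YYWW F=OOGB R=GBRR B=RRGB L=GBOO
After move 4 (U'): U=YWYW F=GBGB R=OORR B=GBGB L=RROO
After move 5 (R'): R=OROR U=YGYG F=GWGW D=YBYB B=WBWB
Query 1: L[3] = O
Query 2: D[2] = Y
Query 3: B[0] = W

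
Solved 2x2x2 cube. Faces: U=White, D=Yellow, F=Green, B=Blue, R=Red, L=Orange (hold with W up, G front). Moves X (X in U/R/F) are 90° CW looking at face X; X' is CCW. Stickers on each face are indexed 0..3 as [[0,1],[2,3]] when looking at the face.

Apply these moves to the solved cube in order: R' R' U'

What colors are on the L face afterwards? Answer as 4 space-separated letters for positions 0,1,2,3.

After move 1 (R'): R=RRRR U=WBWB F=GWGW D=YGYG B=YBYB
After move 2 (R'): R=RRRR U=WYWY F=GBGB D=YWYW B=GBGB
After move 3 (U'): U=YYWW F=OOGB R=GBRR B=RRGB L=GBOO
Query: L face = GBOO

Answer: G B O O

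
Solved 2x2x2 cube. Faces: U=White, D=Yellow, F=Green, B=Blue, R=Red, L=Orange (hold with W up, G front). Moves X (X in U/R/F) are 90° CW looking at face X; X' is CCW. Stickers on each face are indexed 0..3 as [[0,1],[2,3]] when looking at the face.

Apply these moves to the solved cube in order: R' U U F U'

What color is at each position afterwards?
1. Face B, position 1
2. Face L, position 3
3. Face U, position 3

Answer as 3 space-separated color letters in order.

After move 1 (R'): R=RRRR U=WBWB F=GWGW D=YGYG B=YBYB
After move 2 (U): U=WWBB F=RRGW R=YBRR B=OOYB L=GWOO
After move 3 (U): U=BWBW F=YBGW R=OORR B=GWYB L=RROO
After move 4 (F): F=GYWB U=BWOR R=BOWR D=ROYG L=RYOG
After move 5 (U'): U=WRBO F=RYWB R=GYWR B=BOYB L=GWOG
Query 1: B[1] = O
Query 2: L[3] = G
Query 3: U[3] = O

Answer: O G O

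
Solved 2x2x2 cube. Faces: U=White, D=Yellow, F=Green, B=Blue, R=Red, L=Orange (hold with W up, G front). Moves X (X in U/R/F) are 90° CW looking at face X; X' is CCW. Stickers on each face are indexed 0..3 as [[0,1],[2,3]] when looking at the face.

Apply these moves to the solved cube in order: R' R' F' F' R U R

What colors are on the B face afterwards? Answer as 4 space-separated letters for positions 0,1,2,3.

Answer: G R W B

Derivation:
After move 1 (R'): R=RRRR U=WBWB F=GWGW D=YGYG B=YBYB
After move 2 (R'): R=RRRR U=WYWY F=GBGB D=YWYW B=GBGB
After move 3 (F'): F=BBGG U=WYRR R=WRYR D=OOYW L=OYOW
After move 4 (F'): F=BGBG U=WYWY R=OROR D=YWYW L=OROR
After move 5 (R): R=OORR U=WGWG F=BWBW D=YGYG B=YBYB
After move 6 (U): U=WWGG F=OOBW R=YBRR B=ORYB L=BWOR
After move 7 (R): R=RYRB U=WOGW F=OGBG D=YYYO B=GRWB
Query: B face = GRWB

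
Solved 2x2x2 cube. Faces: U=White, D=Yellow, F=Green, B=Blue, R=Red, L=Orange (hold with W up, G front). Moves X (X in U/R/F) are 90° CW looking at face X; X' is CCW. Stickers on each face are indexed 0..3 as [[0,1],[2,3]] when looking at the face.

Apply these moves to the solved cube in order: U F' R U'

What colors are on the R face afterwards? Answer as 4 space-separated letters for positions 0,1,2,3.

Answer: R O R B

Derivation:
After move 1 (U): U=WWWW F=RRGG R=BBRR B=OOBB L=GGOO
After move 2 (F'): F=RGRG U=WWBR R=YBYR D=GOYY L=GWOW
After move 3 (R): R=YYRB U=WGBG F=RORY D=GBYO B=ROWB
After move 4 (U'): U=GGWB F=GWRY R=RORB B=YYWB L=ROOW
Query: R face = RORB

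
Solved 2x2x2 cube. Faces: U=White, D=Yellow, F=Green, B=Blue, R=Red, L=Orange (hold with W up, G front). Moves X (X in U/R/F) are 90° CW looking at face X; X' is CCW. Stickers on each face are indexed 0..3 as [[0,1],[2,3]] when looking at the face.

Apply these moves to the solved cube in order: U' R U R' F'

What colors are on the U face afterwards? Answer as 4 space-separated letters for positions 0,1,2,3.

Answer: W W R W

Derivation:
After move 1 (U'): U=WWWW F=OOGG R=GGRR B=RRBB L=BBOO
After move 2 (R): R=RGRG U=WOWG F=OYGY D=YBYR B=WRWB
After move 3 (U): U=WWGO F=RGGY R=WRRG B=BBWB L=OYOO
After move 4 (R'): R=RGWR U=WWGB F=RWGO D=YGYY B=RBBB
After move 5 (F'): F=WORG U=WWRW R=GGYR D=YOYY L=OBOG
Query: U face = WWRW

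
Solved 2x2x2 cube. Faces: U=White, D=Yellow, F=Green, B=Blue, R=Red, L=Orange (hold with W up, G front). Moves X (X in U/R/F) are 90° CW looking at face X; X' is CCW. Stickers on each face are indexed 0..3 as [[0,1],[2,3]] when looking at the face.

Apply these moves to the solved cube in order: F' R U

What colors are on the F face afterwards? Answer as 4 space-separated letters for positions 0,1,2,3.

Answer: Y Y G Y

Derivation:
After move 1 (F'): F=GGGG U=WWRR R=YRYR D=OOYY L=OWOW
After move 2 (R): R=YYRR U=WGRG F=GOGY D=OBYB B=RBWB
After move 3 (U): U=RWGG F=YYGY R=RBRR B=OWWB L=GOOW
Query: F face = YYGY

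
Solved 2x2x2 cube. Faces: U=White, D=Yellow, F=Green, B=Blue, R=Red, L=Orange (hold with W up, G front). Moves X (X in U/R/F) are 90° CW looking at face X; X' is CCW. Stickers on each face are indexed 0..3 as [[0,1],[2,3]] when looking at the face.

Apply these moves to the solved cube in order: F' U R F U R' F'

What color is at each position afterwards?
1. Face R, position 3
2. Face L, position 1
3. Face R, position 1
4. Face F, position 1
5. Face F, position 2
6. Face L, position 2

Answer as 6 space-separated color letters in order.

After move 1 (F'): F=GGGG U=WWRR R=YRYR D=OOYY L=OWOW
After move 2 (U): U=RWRW F=YRGG R=BBYR B=OWBB L=GGOW
After move 3 (R): R=YBRB U=RRRG F=YOGY D=OBYO B=WWWB
After move 4 (F): F=GYYO U=RRWG R=RBGB D=RYYO L=GOOB
After move 5 (U): U=WRGR F=RBYO R=WWGB B=GOWB L=GYOB
After move 6 (R'): R=WBWG U=WWGG F=RRYR D=RBYO B=OOYB
After move 7 (F'): F=RRRY U=WWWW R=BBRG D=YBYO L=GGOG
Query 1: R[3] = G
Query 2: L[1] = G
Query 3: R[1] = B
Query 4: F[1] = R
Query 5: F[2] = R
Query 6: L[2] = O

Answer: G G B R R O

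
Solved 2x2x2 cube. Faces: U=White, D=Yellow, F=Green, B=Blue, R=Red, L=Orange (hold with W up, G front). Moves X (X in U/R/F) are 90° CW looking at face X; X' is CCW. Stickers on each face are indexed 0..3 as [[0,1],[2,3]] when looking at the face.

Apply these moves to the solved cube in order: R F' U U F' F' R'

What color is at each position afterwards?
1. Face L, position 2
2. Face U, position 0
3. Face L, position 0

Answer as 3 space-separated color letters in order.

Answer: O R B

Derivation:
After move 1 (R): R=RRRR U=WGWG F=GYGY D=YBYB B=WBWB
After move 2 (F'): F=YYGG U=WGRR R=BRYR D=OOYB L=OGOW
After move 3 (U): U=RWRG F=BRGG R=WBYR B=OGWB L=YYOW
After move 4 (U): U=RRGW F=WBGG R=OGYR B=YYWB L=BROW
After move 5 (F'): F=BGWG U=RROY R=OGOR D=RWYB L=BWOG
After move 6 (F'): F=GGBW U=RROO R=WGRR D=WGYB L=BYOO
After move 7 (R'): R=GRWR U=RWOY F=GRBO D=WGYW B=BYGB
Query 1: L[2] = O
Query 2: U[0] = R
Query 3: L[0] = B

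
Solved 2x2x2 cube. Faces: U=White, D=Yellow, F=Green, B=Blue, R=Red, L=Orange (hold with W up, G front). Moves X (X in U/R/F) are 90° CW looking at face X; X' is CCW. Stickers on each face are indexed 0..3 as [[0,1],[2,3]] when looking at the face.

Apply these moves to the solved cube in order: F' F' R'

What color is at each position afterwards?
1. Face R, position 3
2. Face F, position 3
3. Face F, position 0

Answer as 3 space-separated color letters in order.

Answer: O Y G

Derivation:
After move 1 (F'): F=GGGG U=WWRR R=YRYR D=OOYY L=OWOW
After move 2 (F'): F=GGGG U=WWYY R=OROR D=WWYY L=OROR
After move 3 (R'): R=RROO U=WBYB F=GWGY D=WGYG B=YBWB
Query 1: R[3] = O
Query 2: F[3] = Y
Query 3: F[0] = G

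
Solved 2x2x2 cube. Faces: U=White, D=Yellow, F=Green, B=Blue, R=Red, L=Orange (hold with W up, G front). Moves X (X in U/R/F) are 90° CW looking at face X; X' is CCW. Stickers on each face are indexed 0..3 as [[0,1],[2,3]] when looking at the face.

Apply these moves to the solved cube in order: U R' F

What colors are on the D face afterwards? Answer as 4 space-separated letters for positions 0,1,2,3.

Answer: B B Y G

Derivation:
After move 1 (U): U=WWWW F=RRGG R=BBRR B=OOBB L=GGOO
After move 2 (R'): R=BRBR U=WBWO F=RWGW D=YRYG B=YOYB
After move 3 (F): F=GRWW U=WBOG R=WROR D=BBYG L=GYOR
Query: D face = BBYG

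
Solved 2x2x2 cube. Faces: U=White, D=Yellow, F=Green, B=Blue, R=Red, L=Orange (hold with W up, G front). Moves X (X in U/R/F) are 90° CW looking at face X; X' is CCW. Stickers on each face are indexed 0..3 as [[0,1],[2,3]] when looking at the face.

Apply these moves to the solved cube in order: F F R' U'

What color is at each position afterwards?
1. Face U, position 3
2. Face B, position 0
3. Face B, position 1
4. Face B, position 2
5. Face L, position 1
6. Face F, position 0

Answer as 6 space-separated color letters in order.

After move 1 (F): F=GGGG U=WWOO R=WRWR D=RRYY L=OYOY
After move 2 (F): F=GGGG U=WWYY R=OROR D=WWYY L=OROR
After move 3 (R'): R=RROO U=WBYB F=GWGY D=WGYG B=YBWB
After move 4 (U'): U=BBWY F=ORGY R=GWOO B=RRWB L=YBOR
Query 1: U[3] = Y
Query 2: B[0] = R
Query 3: B[1] = R
Query 4: B[2] = W
Query 5: L[1] = B
Query 6: F[0] = O

Answer: Y R R W B O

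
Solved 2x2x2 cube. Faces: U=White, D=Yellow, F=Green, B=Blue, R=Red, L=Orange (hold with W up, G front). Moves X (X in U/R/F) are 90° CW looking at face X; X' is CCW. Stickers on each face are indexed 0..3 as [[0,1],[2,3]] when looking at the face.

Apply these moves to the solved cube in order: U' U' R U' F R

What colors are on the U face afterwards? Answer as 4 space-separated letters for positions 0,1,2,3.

After move 1 (U'): U=WWWW F=OOGG R=GGRR B=RRBB L=BBOO
After move 2 (U'): U=WWWW F=BBGG R=OORR B=GGBB L=RROO
After move 3 (R): R=RORO U=WBWG F=BYGY D=YBYG B=WGWB
After move 4 (U'): U=BGWW F=RRGY R=BYRO B=ROWB L=WGOO
After move 5 (F): F=GRYR U=BGOG R=WYWO D=RBYG L=WYOB
After move 6 (R): R=WWOY U=BROR F=GBYG D=RWYR B=GOGB
Query: U face = BROR

Answer: B R O R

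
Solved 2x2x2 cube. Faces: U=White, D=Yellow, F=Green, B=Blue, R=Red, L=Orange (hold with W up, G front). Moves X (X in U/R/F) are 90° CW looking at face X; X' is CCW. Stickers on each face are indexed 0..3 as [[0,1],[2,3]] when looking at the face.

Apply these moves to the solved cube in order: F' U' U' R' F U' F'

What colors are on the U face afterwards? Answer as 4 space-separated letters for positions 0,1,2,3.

Answer: B R G G

Derivation:
After move 1 (F'): F=GGGG U=WWRR R=YRYR D=OOYY L=OWOW
After move 2 (U'): U=WRWR F=OWGG R=GGYR B=YRBB L=BBOW
After move 3 (U'): U=RRWW F=BBGG R=OWYR B=GGBB L=YROW
After move 4 (R'): R=WROY U=RBWG F=BRGW D=OBYG B=YGOB
After move 5 (F): F=GBWR U=RBWR R=WRGY D=OWYG L=YOOB
After move 6 (U'): U=BRRW F=YOWR R=GBGY B=WROB L=YGOB
After move 7 (F'): F=ORYW U=BRGG R=WBOY D=GBYG L=YWOR
Query: U face = BRGG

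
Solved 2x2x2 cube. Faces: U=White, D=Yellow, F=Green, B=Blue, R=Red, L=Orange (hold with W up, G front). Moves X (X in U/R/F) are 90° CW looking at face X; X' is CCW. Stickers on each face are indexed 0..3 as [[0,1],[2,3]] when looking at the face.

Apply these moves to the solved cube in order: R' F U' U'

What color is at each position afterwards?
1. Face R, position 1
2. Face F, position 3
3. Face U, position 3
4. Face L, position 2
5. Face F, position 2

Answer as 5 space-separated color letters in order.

After move 1 (R'): R=RRRR U=WBWB F=GWGW D=YGYG B=YBYB
After move 2 (F): F=GGWW U=WBOO R=WRBR D=RRYG L=OYOG
After move 3 (U'): U=BOWO F=OYWW R=GGBR B=WRYB L=YBOG
After move 4 (U'): U=OOBW F=YBWW R=OYBR B=GGYB L=WROG
Query 1: R[1] = Y
Query 2: F[3] = W
Query 3: U[3] = W
Query 4: L[2] = O
Query 5: F[2] = W

Answer: Y W W O W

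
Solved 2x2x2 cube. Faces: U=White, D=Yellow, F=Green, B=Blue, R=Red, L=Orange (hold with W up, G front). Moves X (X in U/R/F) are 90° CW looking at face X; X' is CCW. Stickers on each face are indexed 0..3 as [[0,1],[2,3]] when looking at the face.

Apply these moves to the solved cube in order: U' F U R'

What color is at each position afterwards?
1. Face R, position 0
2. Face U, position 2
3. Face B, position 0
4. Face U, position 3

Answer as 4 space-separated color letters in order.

Answer: R B Y B

Derivation:
After move 1 (U'): U=WWWW F=OOGG R=GGRR B=RRBB L=BBOO
After move 2 (F): F=GOGO U=WWOB R=WGWR D=RGYY L=BYOY
After move 3 (U): U=OWBW F=WGGO R=RRWR B=BYBB L=GOOY
After move 4 (R'): R=RRRW U=OBBB F=WWGW D=RGYO B=YYGB
Query 1: R[0] = R
Query 2: U[2] = B
Query 3: B[0] = Y
Query 4: U[3] = B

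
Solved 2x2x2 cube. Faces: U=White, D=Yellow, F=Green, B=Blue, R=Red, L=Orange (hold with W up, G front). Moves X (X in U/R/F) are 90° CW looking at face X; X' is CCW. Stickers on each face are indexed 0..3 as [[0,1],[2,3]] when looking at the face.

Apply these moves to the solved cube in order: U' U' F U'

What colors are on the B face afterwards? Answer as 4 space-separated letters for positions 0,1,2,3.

Answer: W O B B

Derivation:
After move 1 (U'): U=WWWW F=OOGG R=GGRR B=RRBB L=BBOO
After move 2 (U'): U=WWWW F=BBGG R=OORR B=GGBB L=RROO
After move 3 (F): F=GBGB U=WWOR R=WOWR D=ROYY L=RYOY
After move 4 (U'): U=WRWO F=RYGB R=GBWR B=WOBB L=GGOY
Query: B face = WOBB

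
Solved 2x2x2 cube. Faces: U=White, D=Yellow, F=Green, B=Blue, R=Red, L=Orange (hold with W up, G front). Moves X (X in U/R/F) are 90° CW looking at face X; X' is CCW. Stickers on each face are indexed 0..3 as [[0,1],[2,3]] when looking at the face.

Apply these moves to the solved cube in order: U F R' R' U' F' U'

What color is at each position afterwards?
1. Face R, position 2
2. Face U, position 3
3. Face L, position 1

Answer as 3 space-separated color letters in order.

Answer: R G W

Derivation:
After move 1 (U): U=WWWW F=RRGG R=BBRR B=OOBB L=GGOO
After move 2 (F): F=GRGR U=WWOG R=WBWR D=RBYY L=GYOY
After move 3 (R'): R=BRWW U=WBOO F=GWGG D=RRYR B=YOBB
After move 4 (R'): R=RWBW U=WBOY F=GBGO D=RWYG B=RORB
After move 5 (U'): U=BYWO F=GYGO R=GBBW B=RWRB L=ROOY
After move 6 (F'): F=YOGG U=BYGB R=WBRW D=OYYG L=ROOW
After move 7 (U'): U=YBBG F=ROGG R=YORW B=WBRB L=RWOW
Query 1: R[2] = R
Query 2: U[3] = G
Query 3: L[1] = W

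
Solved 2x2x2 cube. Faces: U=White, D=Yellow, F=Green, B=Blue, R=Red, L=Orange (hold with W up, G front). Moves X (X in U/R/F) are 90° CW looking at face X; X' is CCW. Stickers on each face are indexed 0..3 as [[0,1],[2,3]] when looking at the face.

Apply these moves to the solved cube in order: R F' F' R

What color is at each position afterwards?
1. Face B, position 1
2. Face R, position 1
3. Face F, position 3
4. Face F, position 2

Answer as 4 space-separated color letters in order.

After move 1 (R): R=RRRR U=WGWG F=GYGY D=YBYB B=WBWB
After move 2 (F'): F=YYGG U=WGRR R=BRYR D=OOYB L=OGOW
After move 3 (F'): F=YGYG U=WGBY R=OROR D=GWYB L=OROR
After move 4 (R): R=OORR U=WGBG F=YWYB D=GWYW B=YBGB
Query 1: B[1] = B
Query 2: R[1] = O
Query 3: F[3] = B
Query 4: F[2] = Y

Answer: B O B Y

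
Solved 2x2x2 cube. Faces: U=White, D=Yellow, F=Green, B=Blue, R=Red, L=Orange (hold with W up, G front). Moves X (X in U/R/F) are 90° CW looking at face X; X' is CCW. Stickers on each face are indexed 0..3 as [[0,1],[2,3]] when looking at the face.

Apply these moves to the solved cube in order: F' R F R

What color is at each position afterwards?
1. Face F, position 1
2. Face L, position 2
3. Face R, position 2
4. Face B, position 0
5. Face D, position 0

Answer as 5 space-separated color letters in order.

After move 1 (F'): F=GGGG U=WWRR R=YRYR D=OOYY L=OWOW
After move 2 (R): R=YYRR U=WGRG F=GOGY D=OBYB B=RBWB
After move 3 (F): F=GGYO U=WGWW R=RYGR D=RYYB L=OOOB
After move 4 (R): R=GRRY U=WGWO F=GYYB D=RWYR B=WBGB
Query 1: F[1] = Y
Query 2: L[2] = O
Query 3: R[2] = R
Query 4: B[0] = W
Query 5: D[0] = R

Answer: Y O R W R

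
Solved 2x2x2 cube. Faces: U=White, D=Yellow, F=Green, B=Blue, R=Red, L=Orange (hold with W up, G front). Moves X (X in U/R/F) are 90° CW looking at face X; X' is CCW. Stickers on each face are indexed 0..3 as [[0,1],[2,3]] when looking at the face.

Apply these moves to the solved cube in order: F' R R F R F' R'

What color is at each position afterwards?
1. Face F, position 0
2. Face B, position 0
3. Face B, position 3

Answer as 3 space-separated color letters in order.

After move 1 (F'): F=GGGG U=WWRR R=YRYR D=OOYY L=OWOW
After move 2 (R): R=YYRR U=WGRG F=GOGY D=OBYB B=RBWB
After move 3 (R): R=RYRY U=WORY F=GBGB D=OWYR B=GBGB
After move 4 (F): F=GGBB U=WOWW R=RYYY D=RRYR L=OOOW
After move 5 (R): R=YRYY U=WGWB F=GRBR D=RGYG B=WBOB
After move 6 (F'): F=RRGB U=WGYY R=GRRY D=OWYG L=OBOW
After move 7 (R'): R=RYGR U=WOYW F=RGGY D=ORYB B=GBWB
Query 1: F[0] = R
Query 2: B[0] = G
Query 3: B[3] = B

Answer: R G B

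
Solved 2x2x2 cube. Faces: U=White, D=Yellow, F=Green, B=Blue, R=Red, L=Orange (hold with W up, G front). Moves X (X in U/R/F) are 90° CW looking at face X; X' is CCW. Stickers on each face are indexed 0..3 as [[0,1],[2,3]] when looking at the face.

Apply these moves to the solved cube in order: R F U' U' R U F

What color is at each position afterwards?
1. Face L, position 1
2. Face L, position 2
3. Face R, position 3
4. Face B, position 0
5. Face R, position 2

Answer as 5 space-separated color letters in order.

Answer: R O Y W B

Derivation:
After move 1 (R): R=RRRR U=WGWG F=GYGY D=YBYB B=WBWB
After move 2 (F): F=GGYY U=WGOO R=WRGR D=RRYB L=OYOB
After move 3 (U'): U=GOWO F=OYYY R=GGGR B=WRWB L=WBOB
After move 4 (U'): U=OOGW F=WBYY R=OYGR B=GGWB L=WROB
After move 5 (R): R=GORY U=OBGY F=WRYB D=RWYG B=WGOB
After move 6 (U): U=GOYB F=GOYB R=WGRY B=WROB L=WROB
After move 7 (F): F=YGBO U=GOBR R=YGBY D=RWYG L=WROW
Query 1: L[1] = R
Query 2: L[2] = O
Query 3: R[3] = Y
Query 4: B[0] = W
Query 5: R[2] = B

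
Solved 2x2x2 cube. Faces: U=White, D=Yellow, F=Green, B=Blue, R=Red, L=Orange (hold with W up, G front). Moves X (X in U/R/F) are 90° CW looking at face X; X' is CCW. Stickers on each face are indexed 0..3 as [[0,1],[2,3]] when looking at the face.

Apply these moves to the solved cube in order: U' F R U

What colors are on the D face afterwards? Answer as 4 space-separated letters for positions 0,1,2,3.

Answer: R B Y R

Derivation:
After move 1 (U'): U=WWWW F=OOGG R=GGRR B=RRBB L=BBOO
After move 2 (F): F=GOGO U=WWOB R=WGWR D=RGYY L=BYOY
After move 3 (R): R=WWRG U=WOOO F=GGGY D=RBYR B=BRWB
After move 4 (U): U=OWOO F=WWGY R=BRRG B=BYWB L=GGOY
Query: D face = RBYR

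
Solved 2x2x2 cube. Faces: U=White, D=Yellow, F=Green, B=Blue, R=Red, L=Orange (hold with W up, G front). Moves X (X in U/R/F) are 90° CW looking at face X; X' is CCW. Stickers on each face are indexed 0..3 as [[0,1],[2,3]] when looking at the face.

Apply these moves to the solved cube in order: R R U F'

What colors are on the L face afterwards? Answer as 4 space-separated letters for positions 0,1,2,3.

After move 1 (R): R=RRRR U=WGWG F=GYGY D=YBYB B=WBWB
After move 2 (R): R=RRRR U=WYWY F=GBGB D=YWYW B=GBGB
After move 3 (U): U=WWYY F=RRGB R=GBRR B=OOGB L=GBOO
After move 4 (F'): F=RBRG U=WWGR R=WBYR D=BOYW L=GYOY
Query: L face = GYOY

Answer: G Y O Y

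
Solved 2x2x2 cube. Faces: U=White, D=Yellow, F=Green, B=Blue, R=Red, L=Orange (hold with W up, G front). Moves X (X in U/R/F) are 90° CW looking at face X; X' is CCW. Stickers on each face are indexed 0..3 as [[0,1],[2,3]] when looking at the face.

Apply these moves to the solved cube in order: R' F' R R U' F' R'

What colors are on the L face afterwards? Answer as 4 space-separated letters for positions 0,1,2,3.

After move 1 (R'): R=RRRR U=WBWB F=GWGW D=YGYG B=YBYB
After move 2 (F'): F=WWGG U=WBRR R=GRYR D=OOYG L=OBOW
After move 3 (R): R=YGRR U=WWRG F=WOGG D=OYYY B=RBBB
After move 4 (R): R=RYRG U=WORG F=WYGY D=OBYR B=GBWB
After move 5 (U'): U=OGWR F=OBGY R=WYRG B=RYWB L=GBOW
After move 6 (F'): F=BYOG U=OGWR R=BYOG D=BWYR L=GROW
After move 7 (R'): R=YGBO U=OWWR F=BGOR D=BYYG B=RYWB
Query: L face = GROW

Answer: G R O W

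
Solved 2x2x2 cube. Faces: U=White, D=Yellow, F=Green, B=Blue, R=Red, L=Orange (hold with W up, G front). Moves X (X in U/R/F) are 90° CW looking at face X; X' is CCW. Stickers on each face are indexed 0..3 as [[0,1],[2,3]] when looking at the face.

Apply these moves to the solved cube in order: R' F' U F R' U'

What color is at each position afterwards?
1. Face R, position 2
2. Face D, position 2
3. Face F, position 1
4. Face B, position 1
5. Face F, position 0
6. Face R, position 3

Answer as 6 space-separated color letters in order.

Answer: R Y O R W B

Derivation:
After move 1 (R'): R=RRRR U=WBWB F=GWGW D=YGYG B=YBYB
After move 2 (F'): F=WWGG U=WBRR R=GRYR D=OOYG L=OBOW
After move 3 (U): U=RWRB F=GRGG R=YBYR B=OBYB L=WWOW
After move 4 (F): F=GGGR U=RWWW R=RBBR D=YYYG L=WOOO
After move 5 (R'): R=BRRB U=RYWO F=GWGW D=YGYR B=GBYB
After move 6 (U'): U=YORW F=WOGW R=GWRB B=BRYB L=GBOO
Query 1: R[2] = R
Query 2: D[2] = Y
Query 3: F[1] = O
Query 4: B[1] = R
Query 5: F[0] = W
Query 6: R[3] = B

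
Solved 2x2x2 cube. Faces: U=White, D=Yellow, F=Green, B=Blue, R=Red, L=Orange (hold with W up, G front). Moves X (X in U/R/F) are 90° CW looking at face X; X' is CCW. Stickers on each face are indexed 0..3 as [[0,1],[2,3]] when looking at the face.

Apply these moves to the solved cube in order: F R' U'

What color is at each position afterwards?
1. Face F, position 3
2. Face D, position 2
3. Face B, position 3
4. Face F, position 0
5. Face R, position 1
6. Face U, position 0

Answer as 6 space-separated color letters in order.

Answer: O Y B O W B

Derivation:
After move 1 (F): F=GGGG U=WWOO R=WRWR D=RRYY L=OYOY
After move 2 (R'): R=RRWW U=WBOB F=GWGO D=RGYG B=YBRB
After move 3 (U'): U=BBWO F=OYGO R=GWWW B=RRRB L=YBOY
Query 1: F[3] = O
Query 2: D[2] = Y
Query 3: B[3] = B
Query 4: F[0] = O
Query 5: R[1] = W
Query 6: U[0] = B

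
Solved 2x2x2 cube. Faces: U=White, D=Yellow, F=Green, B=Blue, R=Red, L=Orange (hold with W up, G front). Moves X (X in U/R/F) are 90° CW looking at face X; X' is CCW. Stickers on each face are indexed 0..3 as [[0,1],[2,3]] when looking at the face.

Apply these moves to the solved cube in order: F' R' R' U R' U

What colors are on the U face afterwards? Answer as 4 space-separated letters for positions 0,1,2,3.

After move 1 (F'): F=GGGG U=WWRR R=YRYR D=OOYY L=OWOW
After move 2 (R'): R=RRYY U=WBRB F=GWGR D=OGYG B=YBOB
After move 3 (R'): R=RYRY U=WORY F=GBGB D=OWYR B=GBGB
After move 4 (U): U=RWYO F=RYGB R=GBRY B=OWGB L=GBOW
After move 5 (R'): R=BYGR U=RGYO F=RWGO D=OYYB B=RWWB
After move 6 (U): U=YROG F=BYGO R=RWGR B=GBWB L=RWOW
Query: U face = YROG

Answer: Y R O G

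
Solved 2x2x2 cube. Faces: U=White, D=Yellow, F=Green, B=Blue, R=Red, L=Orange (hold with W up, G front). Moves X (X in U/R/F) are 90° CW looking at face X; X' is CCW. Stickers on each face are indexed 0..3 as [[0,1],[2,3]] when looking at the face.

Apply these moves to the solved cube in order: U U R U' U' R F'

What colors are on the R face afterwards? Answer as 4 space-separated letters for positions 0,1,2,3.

After move 1 (U): U=WWWW F=RRGG R=BBRR B=OOBB L=GGOO
After move 2 (U): U=WWWW F=BBGG R=OORR B=GGBB L=RROO
After move 3 (R): R=RORO U=WBWG F=BYGY D=YBYG B=WGWB
After move 4 (U'): U=BGWW F=RRGY R=BYRO B=ROWB L=WGOO
After move 5 (U'): U=GWBW F=WGGY R=RRRO B=BYWB L=ROOO
After move 6 (R): R=RROR U=GGBY F=WBGG D=YWYB B=WYWB
After move 7 (F'): F=BGWG U=GGRO R=WRYR D=OOYB L=RYOB
Query: R face = WRYR

Answer: W R Y R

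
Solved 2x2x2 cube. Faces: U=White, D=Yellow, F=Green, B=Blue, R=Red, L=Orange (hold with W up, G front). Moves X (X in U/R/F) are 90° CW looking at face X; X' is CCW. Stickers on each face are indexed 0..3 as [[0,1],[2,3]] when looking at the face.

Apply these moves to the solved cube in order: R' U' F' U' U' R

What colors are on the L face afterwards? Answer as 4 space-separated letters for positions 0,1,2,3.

After move 1 (R'): R=RRRR U=WBWB F=GWGW D=YGYG B=YBYB
After move 2 (U'): U=BBWW F=OOGW R=GWRR B=RRYB L=YBOO
After move 3 (F'): F=OWOG U=BBGR R=GWYR D=BOYG L=YWOW
After move 4 (U'): U=BRBG F=YWOG R=OWYR B=GWYB L=RROW
After move 5 (U'): U=RGBB F=RROG R=YWYR B=OWYB L=GWOW
After move 6 (R): R=YYRW U=RRBG F=ROOG D=BYYO B=BWGB
Query: L face = GWOW

Answer: G W O W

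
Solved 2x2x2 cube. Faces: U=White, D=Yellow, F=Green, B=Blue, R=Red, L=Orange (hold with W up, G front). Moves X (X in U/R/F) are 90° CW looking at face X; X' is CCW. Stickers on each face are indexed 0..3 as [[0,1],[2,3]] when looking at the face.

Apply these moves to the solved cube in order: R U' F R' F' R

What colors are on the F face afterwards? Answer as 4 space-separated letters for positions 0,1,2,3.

After move 1 (R): R=RRRR U=WGWG F=GYGY D=YBYB B=WBWB
After move 2 (U'): U=GGWW F=OOGY R=GYRR B=RRWB L=WBOO
After move 3 (F): F=GOYO U=GGOB R=WYWR D=RGYB L=WYOB
After move 4 (R'): R=YRWW U=GWOR F=GGYB D=ROYO B=BRGB
After move 5 (F'): F=GBGY U=GWYW R=ORRW D=YBYO L=WROO
After move 6 (R): R=ROWR U=GBYY F=GBGO D=YGYB B=WRWB
Query: F face = GBGO

Answer: G B G O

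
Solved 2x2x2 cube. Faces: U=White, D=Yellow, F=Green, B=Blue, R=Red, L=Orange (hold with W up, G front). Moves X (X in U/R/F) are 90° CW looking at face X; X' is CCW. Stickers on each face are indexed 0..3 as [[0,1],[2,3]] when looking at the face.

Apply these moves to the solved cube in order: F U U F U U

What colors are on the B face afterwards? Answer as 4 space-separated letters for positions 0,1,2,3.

After move 1 (F): F=GGGG U=WWOO R=WRWR D=RRYY L=OYOY
After move 2 (U): U=OWOW F=WRGG R=BBWR B=OYBB L=GGOY
After move 3 (U): U=OOWW F=BBGG R=OYWR B=GGBB L=WROY
After move 4 (F): F=GBGB U=OOYR R=WYWR D=WOYY L=WROR
After move 5 (U): U=YORO F=WYGB R=GGWR B=WRBB L=GBOR
After move 6 (U): U=RYOO F=GGGB R=WRWR B=GBBB L=WYOR
Query: B face = GBBB

Answer: G B B B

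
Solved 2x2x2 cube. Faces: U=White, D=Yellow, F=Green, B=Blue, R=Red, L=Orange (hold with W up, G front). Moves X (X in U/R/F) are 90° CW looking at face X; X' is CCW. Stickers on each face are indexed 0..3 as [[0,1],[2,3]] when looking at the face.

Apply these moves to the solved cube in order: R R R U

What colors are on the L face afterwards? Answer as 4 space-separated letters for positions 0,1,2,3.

After move 1 (R): R=RRRR U=WGWG F=GYGY D=YBYB B=WBWB
After move 2 (R): R=RRRR U=WYWY F=GBGB D=YWYW B=GBGB
After move 3 (R): R=RRRR U=WBWB F=GWGW D=YGYG B=YBYB
After move 4 (U): U=WWBB F=RRGW R=YBRR B=OOYB L=GWOO
Query: L face = GWOO

Answer: G W O O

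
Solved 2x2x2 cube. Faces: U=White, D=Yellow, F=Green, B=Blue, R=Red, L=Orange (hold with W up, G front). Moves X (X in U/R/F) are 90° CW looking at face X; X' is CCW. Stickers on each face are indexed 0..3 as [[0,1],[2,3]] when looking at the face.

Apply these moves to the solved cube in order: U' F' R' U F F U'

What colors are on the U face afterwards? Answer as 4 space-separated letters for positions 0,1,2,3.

Answer: W B G G

Derivation:
After move 1 (U'): U=WWWW F=OOGG R=GGRR B=RRBB L=BBOO
After move 2 (F'): F=OGOG U=WWGR R=YGYR D=BOYY L=BWOW
After move 3 (R'): R=GRYY U=WBGR F=OWOR D=BGYG B=YROB
After move 4 (U): U=GWRB F=GROR R=YRYY B=BWOB L=OWOW
After move 5 (F): F=OGRR U=GWWW R=RRBY D=YYYG L=OBOG
After move 6 (F): F=RORG U=GWGB R=WRWY D=BRYG L=OYOY
After move 7 (U'): U=WBGG F=OYRG R=ROWY B=WROB L=BWOY
Query: U face = WBGG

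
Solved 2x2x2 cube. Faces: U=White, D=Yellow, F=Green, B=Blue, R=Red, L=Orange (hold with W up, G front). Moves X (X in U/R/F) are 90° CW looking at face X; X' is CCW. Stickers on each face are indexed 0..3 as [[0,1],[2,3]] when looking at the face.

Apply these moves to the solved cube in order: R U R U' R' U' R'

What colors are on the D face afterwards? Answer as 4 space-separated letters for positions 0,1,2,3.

After move 1 (R): R=RRRR U=WGWG F=GYGY D=YBYB B=WBWB
After move 2 (U): U=WWGG F=RRGY R=WBRR B=OOWB L=GYOO
After move 3 (R): R=RWRB U=WRGY F=RBGB D=YWYO B=GOWB
After move 4 (U'): U=RYWG F=GYGB R=RBRB B=RWWB L=GOOO
After move 5 (R'): R=BBRR U=RWWR F=GYGG D=YYYB B=OWWB
After move 6 (U'): U=WRRW F=GOGG R=GYRR B=BBWB L=OWOO
After move 7 (R'): R=YRGR U=WWRB F=GRGW D=YOYG B=BBYB
Query: D face = YOYG

Answer: Y O Y G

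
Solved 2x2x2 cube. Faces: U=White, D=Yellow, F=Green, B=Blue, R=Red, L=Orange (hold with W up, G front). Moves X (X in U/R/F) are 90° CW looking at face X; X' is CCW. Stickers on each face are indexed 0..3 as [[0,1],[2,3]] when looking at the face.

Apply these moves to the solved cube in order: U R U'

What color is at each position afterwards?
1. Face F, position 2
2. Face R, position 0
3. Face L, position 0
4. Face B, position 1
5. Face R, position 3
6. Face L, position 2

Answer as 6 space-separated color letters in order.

Answer: G R W B B O

Derivation:
After move 1 (U): U=WWWW F=RRGG R=BBRR B=OOBB L=GGOO
After move 2 (R): R=RBRB U=WRWG F=RYGY D=YBYO B=WOWB
After move 3 (U'): U=RGWW F=GGGY R=RYRB B=RBWB L=WOOO
Query 1: F[2] = G
Query 2: R[0] = R
Query 3: L[0] = W
Query 4: B[1] = B
Query 5: R[3] = B
Query 6: L[2] = O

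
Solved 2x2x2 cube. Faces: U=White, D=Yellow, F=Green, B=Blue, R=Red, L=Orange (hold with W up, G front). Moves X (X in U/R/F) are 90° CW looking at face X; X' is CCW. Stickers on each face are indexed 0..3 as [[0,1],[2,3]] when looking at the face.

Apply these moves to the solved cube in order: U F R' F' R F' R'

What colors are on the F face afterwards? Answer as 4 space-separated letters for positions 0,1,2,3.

After move 1 (U): U=WWWW F=RRGG R=BBRR B=OOBB L=GGOO
After move 2 (F): F=GRGR U=WWOG R=WBWR D=RBYY L=GYOY
After move 3 (R'): R=BRWW U=WBOO F=GWGG D=RRYR B=YOBB
After move 4 (F'): F=WGGG U=WBBW R=RRRW D=YYYR L=GOOO
After move 5 (R): R=RRWR U=WGBG F=WYGR D=YBYY B=WOBB
After move 6 (F'): F=YRWG U=WGRW R=BRYR D=OOYY L=GGOB
After move 7 (R'): R=RRBY U=WBRW F=YGWW D=ORYG B=YOOB
Query: F face = YGWW

Answer: Y G W W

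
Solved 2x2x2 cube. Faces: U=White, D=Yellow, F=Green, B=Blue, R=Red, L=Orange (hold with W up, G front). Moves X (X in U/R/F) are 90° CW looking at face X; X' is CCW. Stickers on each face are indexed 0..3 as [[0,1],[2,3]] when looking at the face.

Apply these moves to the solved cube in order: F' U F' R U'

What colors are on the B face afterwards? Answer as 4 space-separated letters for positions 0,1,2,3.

After move 1 (F'): F=GGGG U=WWRR R=YRYR D=OOYY L=OWOW
After move 2 (U): U=RWRW F=YRGG R=BBYR B=OWBB L=GGOW
After move 3 (F'): F=RGYG U=RWBY R=OBOR D=GWYY L=GWOR
After move 4 (R): R=OORB U=RGBG F=RWYY D=GBYO B=YWWB
After move 5 (U'): U=GGRB F=GWYY R=RWRB B=OOWB L=YWOR
Query: B face = OOWB

Answer: O O W B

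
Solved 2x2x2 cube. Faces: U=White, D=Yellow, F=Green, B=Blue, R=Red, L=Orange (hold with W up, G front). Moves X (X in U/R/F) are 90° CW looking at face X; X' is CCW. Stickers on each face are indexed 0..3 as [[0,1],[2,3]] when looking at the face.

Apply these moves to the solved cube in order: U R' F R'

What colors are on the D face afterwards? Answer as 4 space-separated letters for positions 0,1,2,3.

After move 1 (U): U=WWWW F=RRGG R=BBRR B=OOBB L=GGOO
After move 2 (R'): R=BRBR U=WBWO F=RWGW D=YRYG B=YOYB
After move 3 (F): F=GRWW U=WBOG R=WROR D=BBYG L=GYOR
After move 4 (R'): R=RRWO U=WYOY F=GBWG D=BRYW B=GOBB
Query: D face = BRYW

Answer: B R Y W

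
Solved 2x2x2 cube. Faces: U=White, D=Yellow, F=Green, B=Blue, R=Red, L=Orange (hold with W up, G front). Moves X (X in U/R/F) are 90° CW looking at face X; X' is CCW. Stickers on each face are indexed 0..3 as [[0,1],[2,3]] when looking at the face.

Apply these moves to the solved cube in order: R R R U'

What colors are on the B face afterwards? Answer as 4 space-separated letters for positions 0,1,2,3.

After move 1 (R): R=RRRR U=WGWG F=GYGY D=YBYB B=WBWB
After move 2 (R): R=RRRR U=WYWY F=GBGB D=YWYW B=GBGB
After move 3 (R): R=RRRR U=WBWB F=GWGW D=YGYG B=YBYB
After move 4 (U'): U=BBWW F=OOGW R=GWRR B=RRYB L=YBOO
Query: B face = RRYB

Answer: R R Y B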